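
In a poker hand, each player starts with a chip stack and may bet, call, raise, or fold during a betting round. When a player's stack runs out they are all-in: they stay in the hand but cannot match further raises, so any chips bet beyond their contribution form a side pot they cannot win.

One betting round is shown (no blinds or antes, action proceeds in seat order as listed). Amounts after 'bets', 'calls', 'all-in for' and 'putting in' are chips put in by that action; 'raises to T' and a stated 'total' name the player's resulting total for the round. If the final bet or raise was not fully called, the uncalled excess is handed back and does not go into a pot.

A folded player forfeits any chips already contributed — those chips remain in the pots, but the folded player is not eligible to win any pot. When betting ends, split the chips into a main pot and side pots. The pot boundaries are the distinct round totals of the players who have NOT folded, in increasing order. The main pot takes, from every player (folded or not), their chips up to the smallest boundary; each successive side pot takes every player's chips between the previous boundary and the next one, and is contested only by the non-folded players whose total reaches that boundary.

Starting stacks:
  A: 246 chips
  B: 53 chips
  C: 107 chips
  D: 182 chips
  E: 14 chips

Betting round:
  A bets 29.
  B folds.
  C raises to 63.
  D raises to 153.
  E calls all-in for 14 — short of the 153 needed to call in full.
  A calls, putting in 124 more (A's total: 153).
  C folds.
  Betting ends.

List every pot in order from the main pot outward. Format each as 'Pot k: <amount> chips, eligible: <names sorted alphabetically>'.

Pot 1: 56 chips, eligible: A, D, E
Pot 2: 327 chips, eligible: A, D

Derivation:
Contributions: A=153, C=63, D=153, E=14
Folded: B, C
Pot levels (distinct totals of non-folded players): 14, 153
Layer 1-14: 14 each from A, C, D, E = 14*4 = 56 chips; eligible A, D, E
Layer 15-153: A 139 + C 49 + D 139 = 327 chips; eligible A, D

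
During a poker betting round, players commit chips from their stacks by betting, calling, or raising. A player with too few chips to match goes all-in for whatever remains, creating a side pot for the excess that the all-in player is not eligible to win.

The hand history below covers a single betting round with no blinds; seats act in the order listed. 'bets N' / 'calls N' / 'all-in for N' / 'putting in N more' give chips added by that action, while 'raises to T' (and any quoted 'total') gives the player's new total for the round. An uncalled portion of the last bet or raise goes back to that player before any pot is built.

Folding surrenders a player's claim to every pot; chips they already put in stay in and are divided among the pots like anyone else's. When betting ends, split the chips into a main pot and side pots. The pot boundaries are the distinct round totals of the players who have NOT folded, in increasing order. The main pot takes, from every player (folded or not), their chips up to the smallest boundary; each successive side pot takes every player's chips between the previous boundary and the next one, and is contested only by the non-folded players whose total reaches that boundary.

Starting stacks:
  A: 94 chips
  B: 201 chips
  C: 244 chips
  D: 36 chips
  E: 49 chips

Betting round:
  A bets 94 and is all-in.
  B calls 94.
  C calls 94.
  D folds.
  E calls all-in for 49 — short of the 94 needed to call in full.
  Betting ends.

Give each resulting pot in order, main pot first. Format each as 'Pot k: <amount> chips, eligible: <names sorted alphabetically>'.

Contributions: A=94, B=94, C=94, E=49
Folded: D
Pot levels (distinct totals of non-folded players): 49, 94
Layer 1-49: 49 each from A, B, C, E = 49*4 = 196 chips; eligible A, B, C, E
Layer 50-94: 45 each from A, B, C = 45*3 = 135 chips; eligible A, B, C

Pot 1: 196 chips, eligible: A, B, C, E
Pot 2: 135 chips, eligible: A, B, C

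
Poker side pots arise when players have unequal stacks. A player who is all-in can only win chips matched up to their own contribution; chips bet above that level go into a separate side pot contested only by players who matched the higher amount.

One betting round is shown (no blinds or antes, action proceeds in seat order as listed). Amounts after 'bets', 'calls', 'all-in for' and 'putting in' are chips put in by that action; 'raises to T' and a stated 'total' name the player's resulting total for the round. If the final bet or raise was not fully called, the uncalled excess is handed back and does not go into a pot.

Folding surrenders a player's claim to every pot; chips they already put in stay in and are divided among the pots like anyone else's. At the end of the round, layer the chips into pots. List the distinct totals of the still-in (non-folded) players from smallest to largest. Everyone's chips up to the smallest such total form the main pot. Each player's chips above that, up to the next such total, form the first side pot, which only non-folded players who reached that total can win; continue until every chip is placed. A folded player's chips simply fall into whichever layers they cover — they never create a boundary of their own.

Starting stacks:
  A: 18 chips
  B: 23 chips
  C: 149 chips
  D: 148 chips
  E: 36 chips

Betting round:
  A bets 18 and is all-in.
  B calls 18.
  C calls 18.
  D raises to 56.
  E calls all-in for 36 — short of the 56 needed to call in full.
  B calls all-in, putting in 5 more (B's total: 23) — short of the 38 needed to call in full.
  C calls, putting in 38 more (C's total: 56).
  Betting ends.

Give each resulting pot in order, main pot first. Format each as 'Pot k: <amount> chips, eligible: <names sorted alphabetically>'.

Contributions: A=18, B=23, C=56, D=56, E=36
Pot levels (distinct totals of non-folded players): 18, 23, 36, 56
Layer 1-18: 18 each from A, B, C, D, E = 18*5 = 90 chips; eligible A, B, C, D, E
Layer 19-23: 5 each from B, C, D, E = 5*4 = 20 chips; eligible B, C, D, E
Layer 24-36: 13 each from C, D, E = 13*3 = 39 chips; eligible C, D, E
Layer 37-56: 20 each from C, D = 20*2 = 40 chips; eligible C, D

Pot 1: 90 chips, eligible: A, B, C, D, E
Pot 2: 20 chips, eligible: B, C, D, E
Pot 3: 39 chips, eligible: C, D, E
Pot 4: 40 chips, eligible: C, D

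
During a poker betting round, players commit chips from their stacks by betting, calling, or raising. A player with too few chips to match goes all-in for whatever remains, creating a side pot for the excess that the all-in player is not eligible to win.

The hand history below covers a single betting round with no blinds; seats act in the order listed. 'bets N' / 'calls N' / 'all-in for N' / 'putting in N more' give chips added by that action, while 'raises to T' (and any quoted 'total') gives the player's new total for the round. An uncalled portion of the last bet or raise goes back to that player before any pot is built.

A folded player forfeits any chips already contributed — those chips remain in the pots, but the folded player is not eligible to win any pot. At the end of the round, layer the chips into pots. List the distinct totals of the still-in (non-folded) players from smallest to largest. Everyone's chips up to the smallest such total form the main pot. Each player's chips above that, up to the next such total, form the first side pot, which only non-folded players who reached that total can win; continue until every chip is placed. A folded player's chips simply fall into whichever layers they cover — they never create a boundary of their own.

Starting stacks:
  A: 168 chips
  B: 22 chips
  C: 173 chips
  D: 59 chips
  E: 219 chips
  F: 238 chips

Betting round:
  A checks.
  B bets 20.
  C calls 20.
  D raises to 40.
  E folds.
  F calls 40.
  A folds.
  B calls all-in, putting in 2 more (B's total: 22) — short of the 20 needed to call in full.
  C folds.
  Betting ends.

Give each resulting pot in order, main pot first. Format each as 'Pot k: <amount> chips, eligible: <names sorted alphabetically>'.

Pot 1: 86 chips, eligible: B, D, F
Pot 2: 36 chips, eligible: D, F

Derivation:
Contributions: B=22, C=20, D=40, F=40
Folded: A, C, E
Pot levels (distinct totals of non-folded players): 22, 40
Layer 1-22: B 22 + C 20 + D 22 + F 22 = 86 chips; eligible B, D, F
Layer 23-40: 18 each from D, F = 18*2 = 36 chips; eligible D, F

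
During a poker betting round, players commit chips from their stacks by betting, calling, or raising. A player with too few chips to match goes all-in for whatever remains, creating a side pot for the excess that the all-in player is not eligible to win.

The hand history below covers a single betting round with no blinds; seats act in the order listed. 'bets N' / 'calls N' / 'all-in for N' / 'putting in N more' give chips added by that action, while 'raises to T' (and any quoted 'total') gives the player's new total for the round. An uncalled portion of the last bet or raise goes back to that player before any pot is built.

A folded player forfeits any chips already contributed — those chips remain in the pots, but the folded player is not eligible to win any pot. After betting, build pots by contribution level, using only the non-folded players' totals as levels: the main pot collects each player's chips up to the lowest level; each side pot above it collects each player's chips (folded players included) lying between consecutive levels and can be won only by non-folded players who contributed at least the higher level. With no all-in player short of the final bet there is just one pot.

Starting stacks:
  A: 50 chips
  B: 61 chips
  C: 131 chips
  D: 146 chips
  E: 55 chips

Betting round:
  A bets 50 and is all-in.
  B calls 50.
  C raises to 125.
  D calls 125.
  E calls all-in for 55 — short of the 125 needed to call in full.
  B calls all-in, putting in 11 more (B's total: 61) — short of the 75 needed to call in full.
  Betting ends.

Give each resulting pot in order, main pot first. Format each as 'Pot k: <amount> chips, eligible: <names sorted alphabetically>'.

Contributions: A=50, B=61, C=125, D=125, E=55
Pot levels (distinct totals of non-folded players): 50, 55, 61, 125
Layer 1-50: 50 each from A, B, C, D, E = 50*5 = 250 chips; eligible A, B, C, D, E
Layer 51-55: 5 each from B, C, D, E = 5*4 = 20 chips; eligible B, C, D, E
Layer 56-61: 6 each from B, C, D = 6*3 = 18 chips; eligible B, C, D
Layer 62-125: 64 each from C, D = 64*2 = 128 chips; eligible C, D

Pot 1: 250 chips, eligible: A, B, C, D, E
Pot 2: 20 chips, eligible: B, C, D, E
Pot 3: 18 chips, eligible: B, C, D
Pot 4: 128 chips, eligible: C, D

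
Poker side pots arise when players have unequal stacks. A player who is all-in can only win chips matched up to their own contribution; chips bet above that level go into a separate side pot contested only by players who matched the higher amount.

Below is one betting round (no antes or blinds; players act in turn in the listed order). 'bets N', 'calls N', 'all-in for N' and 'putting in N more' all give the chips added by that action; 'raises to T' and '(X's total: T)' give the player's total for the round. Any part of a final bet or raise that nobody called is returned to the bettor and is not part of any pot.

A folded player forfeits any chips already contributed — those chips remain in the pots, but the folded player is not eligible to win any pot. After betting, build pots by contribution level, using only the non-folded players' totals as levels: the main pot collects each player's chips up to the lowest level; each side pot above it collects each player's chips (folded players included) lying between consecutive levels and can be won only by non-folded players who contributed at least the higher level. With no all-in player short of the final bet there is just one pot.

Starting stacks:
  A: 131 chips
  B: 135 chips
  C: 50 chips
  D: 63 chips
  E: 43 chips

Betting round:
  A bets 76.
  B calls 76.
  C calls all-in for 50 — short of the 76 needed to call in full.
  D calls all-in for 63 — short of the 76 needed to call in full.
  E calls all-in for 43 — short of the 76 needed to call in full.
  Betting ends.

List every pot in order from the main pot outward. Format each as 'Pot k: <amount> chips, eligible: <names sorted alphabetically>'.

Pot 1: 215 chips, eligible: A, B, C, D, E
Pot 2: 28 chips, eligible: A, B, C, D
Pot 3: 39 chips, eligible: A, B, D
Pot 4: 26 chips, eligible: A, B

Derivation:
Contributions: A=76, B=76, C=50, D=63, E=43
Pot levels (distinct totals of non-folded players): 43, 50, 63, 76
Layer 1-43: 43 each from A, B, C, D, E = 43*5 = 215 chips; eligible A, B, C, D, E
Layer 44-50: 7 each from A, B, C, D = 7*4 = 28 chips; eligible A, B, C, D
Layer 51-63: 13 each from A, B, D = 13*3 = 39 chips; eligible A, B, D
Layer 64-76: 13 each from A, B = 13*2 = 26 chips; eligible A, B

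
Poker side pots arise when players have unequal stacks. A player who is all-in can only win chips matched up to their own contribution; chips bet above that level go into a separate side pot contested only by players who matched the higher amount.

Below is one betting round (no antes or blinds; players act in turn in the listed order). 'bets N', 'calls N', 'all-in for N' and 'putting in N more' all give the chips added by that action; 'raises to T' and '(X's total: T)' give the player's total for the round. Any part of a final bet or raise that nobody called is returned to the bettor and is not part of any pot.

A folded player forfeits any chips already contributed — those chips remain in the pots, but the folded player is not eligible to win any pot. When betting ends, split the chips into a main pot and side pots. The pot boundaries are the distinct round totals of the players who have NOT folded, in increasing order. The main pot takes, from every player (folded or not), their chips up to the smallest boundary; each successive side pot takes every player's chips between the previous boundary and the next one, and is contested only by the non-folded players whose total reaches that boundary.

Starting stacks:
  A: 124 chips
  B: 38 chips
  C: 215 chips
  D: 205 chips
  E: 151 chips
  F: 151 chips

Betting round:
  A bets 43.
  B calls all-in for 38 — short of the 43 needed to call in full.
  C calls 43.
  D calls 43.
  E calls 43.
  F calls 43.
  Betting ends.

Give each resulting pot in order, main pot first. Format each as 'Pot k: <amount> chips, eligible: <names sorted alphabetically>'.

Pot 1: 228 chips, eligible: A, B, C, D, E, F
Pot 2: 25 chips, eligible: A, C, D, E, F

Derivation:
Contributions: A=43, B=38, C=43, D=43, E=43, F=43
Pot levels (distinct totals of non-folded players): 38, 43
Layer 1-38: 38 each from A, B, C, D, E, F = 38*6 = 228 chips; eligible A, B, C, D, E, F
Layer 39-43: 5 each from A, C, D, E, F = 5*5 = 25 chips; eligible A, C, D, E, F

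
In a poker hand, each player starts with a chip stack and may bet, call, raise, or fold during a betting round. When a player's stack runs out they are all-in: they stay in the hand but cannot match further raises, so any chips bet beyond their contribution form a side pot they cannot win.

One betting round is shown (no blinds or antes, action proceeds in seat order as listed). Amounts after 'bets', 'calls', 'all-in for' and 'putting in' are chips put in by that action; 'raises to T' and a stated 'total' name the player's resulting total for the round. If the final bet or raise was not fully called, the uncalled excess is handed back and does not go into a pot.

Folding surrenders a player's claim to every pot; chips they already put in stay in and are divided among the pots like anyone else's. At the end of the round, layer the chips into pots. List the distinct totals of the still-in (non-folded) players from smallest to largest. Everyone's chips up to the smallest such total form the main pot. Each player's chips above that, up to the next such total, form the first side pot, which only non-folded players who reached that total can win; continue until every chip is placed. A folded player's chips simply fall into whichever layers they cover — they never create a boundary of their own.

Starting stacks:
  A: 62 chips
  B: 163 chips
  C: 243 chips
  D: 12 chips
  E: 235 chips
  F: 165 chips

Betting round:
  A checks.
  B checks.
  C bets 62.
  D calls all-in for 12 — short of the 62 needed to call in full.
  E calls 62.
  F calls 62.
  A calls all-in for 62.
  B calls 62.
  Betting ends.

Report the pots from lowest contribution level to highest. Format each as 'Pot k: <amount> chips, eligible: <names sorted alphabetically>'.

Pot 1: 72 chips, eligible: A, B, C, D, E, F
Pot 2: 250 chips, eligible: A, B, C, E, F

Derivation:
Contributions: A=62, B=62, C=62, D=12, E=62, F=62
Pot levels (distinct totals of non-folded players): 12, 62
Layer 1-12: 12 each from A, B, C, D, E, F = 12*6 = 72 chips; eligible A, B, C, D, E, F
Layer 13-62: 50 each from A, B, C, E, F = 50*5 = 250 chips; eligible A, B, C, E, F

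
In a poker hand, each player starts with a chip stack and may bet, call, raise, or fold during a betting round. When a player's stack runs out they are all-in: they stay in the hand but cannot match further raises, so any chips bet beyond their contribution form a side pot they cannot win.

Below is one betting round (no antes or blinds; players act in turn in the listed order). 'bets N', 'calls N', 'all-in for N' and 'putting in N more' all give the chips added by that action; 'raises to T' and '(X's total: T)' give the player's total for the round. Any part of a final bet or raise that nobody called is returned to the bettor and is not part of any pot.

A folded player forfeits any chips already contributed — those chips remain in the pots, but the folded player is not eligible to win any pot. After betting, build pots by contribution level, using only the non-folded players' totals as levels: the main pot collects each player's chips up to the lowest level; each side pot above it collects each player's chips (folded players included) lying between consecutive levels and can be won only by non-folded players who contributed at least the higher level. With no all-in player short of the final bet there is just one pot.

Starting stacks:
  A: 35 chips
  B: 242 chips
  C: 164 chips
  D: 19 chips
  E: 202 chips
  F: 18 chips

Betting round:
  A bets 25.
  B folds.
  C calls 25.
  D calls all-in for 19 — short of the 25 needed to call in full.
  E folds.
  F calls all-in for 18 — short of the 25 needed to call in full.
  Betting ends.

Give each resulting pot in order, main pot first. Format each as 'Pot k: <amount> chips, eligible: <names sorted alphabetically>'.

Pot 1: 72 chips, eligible: A, C, D, F
Pot 2: 3 chips, eligible: A, C, D
Pot 3: 12 chips, eligible: A, C

Derivation:
Contributions: A=25, C=25, D=19, F=18
Folded: B, E
Pot levels (distinct totals of non-folded players): 18, 19, 25
Layer 1-18: 18 each from A, C, D, F = 18*4 = 72 chips; eligible A, C, D, F
Layer 19-19: 1 each from A, C, D = 1*3 = 3 chips; eligible A, C, D
Layer 20-25: 6 each from A, C = 6*2 = 12 chips; eligible A, C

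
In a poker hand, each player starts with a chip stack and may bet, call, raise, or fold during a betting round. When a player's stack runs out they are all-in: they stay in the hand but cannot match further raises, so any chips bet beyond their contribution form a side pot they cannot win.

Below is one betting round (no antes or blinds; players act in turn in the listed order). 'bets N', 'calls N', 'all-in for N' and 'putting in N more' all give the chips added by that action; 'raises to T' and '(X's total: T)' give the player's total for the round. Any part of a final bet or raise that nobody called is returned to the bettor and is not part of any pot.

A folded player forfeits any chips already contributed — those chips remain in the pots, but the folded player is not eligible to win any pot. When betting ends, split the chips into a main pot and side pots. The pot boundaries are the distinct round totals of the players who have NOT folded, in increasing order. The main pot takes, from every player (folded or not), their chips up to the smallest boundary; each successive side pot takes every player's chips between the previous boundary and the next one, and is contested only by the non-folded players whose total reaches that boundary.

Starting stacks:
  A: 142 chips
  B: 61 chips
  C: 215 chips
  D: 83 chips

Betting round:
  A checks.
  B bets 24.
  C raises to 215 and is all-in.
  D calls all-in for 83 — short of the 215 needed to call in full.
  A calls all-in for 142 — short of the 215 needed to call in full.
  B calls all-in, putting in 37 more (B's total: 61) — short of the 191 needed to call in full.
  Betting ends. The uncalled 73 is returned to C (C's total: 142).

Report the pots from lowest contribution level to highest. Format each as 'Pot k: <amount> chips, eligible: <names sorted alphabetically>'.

Pot 1: 244 chips, eligible: A, B, C, D
Pot 2: 66 chips, eligible: A, C, D
Pot 3: 118 chips, eligible: A, C

Derivation:
Contributions (after 73 returned to C): A=142, B=61, C=142, D=83
Pot levels (distinct totals of non-folded players): 61, 83, 142
Layer 1-61: 61 each from A, B, C, D = 61*4 = 244 chips; eligible A, B, C, D
Layer 62-83: 22 each from A, C, D = 22*3 = 66 chips; eligible A, C, D
Layer 84-142: 59 each from A, C = 59*2 = 118 chips; eligible A, C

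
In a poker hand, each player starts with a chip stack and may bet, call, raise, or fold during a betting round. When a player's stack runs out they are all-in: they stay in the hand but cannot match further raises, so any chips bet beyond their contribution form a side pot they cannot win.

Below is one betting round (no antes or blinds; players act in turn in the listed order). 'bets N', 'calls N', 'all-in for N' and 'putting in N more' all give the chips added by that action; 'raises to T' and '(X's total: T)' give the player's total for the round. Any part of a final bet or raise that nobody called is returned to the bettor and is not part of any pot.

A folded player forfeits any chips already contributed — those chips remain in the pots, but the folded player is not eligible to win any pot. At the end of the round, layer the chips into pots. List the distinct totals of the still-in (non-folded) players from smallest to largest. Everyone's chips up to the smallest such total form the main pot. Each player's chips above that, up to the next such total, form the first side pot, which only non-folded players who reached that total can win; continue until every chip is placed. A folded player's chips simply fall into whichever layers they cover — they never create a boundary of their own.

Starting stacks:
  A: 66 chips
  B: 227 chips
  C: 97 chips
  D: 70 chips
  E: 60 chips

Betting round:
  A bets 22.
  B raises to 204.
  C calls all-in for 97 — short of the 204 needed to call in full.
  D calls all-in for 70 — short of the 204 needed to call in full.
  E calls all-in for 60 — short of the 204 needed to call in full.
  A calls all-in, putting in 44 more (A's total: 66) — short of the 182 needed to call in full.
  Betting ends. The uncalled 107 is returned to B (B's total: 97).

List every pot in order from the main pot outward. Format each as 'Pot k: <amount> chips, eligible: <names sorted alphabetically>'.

Pot 1: 300 chips, eligible: A, B, C, D, E
Pot 2: 24 chips, eligible: A, B, C, D
Pot 3: 12 chips, eligible: B, C, D
Pot 4: 54 chips, eligible: B, C

Derivation:
Contributions (after 107 returned to B): A=66, B=97, C=97, D=70, E=60
Pot levels (distinct totals of non-folded players): 60, 66, 70, 97
Layer 1-60: 60 each from A, B, C, D, E = 60*5 = 300 chips; eligible A, B, C, D, E
Layer 61-66: 6 each from A, B, C, D = 6*4 = 24 chips; eligible A, B, C, D
Layer 67-70: 4 each from B, C, D = 4*3 = 12 chips; eligible B, C, D
Layer 71-97: 27 each from B, C = 27*2 = 54 chips; eligible B, C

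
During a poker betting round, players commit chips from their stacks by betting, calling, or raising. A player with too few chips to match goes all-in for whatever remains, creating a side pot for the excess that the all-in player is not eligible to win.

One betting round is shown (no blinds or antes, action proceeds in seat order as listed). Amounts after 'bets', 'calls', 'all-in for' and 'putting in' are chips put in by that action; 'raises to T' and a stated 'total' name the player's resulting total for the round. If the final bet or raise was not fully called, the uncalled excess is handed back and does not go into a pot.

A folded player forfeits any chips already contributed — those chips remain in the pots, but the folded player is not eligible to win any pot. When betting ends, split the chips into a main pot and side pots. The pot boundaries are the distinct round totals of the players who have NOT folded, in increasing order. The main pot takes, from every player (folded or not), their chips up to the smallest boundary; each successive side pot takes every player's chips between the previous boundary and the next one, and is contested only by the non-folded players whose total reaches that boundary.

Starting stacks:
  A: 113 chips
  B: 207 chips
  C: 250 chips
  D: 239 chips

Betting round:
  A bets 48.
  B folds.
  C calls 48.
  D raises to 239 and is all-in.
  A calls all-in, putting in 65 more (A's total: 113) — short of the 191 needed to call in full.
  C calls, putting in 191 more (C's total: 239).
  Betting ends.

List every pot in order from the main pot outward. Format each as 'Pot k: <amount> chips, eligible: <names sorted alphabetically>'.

Pot 1: 339 chips, eligible: A, C, D
Pot 2: 252 chips, eligible: C, D

Derivation:
Contributions: A=113, C=239, D=239
Folded: B
Pot levels (distinct totals of non-folded players): 113, 239
Layer 1-113: 113 each from A, C, D = 113*3 = 339 chips; eligible A, C, D
Layer 114-239: 126 each from C, D = 126*2 = 252 chips; eligible C, D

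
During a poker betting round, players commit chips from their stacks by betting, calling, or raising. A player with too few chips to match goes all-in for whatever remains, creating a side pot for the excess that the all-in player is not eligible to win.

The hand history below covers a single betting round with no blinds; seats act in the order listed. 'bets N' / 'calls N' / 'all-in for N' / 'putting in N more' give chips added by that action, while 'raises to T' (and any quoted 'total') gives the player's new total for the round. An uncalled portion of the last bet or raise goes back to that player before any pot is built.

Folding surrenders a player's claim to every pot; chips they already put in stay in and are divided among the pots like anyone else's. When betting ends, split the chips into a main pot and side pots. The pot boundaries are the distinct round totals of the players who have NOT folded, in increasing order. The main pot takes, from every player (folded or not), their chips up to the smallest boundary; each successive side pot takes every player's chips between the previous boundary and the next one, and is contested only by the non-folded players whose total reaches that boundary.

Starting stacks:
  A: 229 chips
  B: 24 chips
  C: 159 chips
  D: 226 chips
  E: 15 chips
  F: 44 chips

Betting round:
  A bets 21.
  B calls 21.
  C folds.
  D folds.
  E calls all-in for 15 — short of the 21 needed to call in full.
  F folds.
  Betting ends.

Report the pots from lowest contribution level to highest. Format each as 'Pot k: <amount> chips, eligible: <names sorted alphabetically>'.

Contributions: A=21, B=21, E=15
Folded: C, D, F
Pot levels (distinct totals of non-folded players): 15, 21
Layer 1-15: 15 each from A, B, E = 15*3 = 45 chips; eligible A, B, E
Layer 16-21: 6 each from A, B = 6*2 = 12 chips; eligible A, B

Pot 1: 45 chips, eligible: A, B, E
Pot 2: 12 chips, eligible: A, B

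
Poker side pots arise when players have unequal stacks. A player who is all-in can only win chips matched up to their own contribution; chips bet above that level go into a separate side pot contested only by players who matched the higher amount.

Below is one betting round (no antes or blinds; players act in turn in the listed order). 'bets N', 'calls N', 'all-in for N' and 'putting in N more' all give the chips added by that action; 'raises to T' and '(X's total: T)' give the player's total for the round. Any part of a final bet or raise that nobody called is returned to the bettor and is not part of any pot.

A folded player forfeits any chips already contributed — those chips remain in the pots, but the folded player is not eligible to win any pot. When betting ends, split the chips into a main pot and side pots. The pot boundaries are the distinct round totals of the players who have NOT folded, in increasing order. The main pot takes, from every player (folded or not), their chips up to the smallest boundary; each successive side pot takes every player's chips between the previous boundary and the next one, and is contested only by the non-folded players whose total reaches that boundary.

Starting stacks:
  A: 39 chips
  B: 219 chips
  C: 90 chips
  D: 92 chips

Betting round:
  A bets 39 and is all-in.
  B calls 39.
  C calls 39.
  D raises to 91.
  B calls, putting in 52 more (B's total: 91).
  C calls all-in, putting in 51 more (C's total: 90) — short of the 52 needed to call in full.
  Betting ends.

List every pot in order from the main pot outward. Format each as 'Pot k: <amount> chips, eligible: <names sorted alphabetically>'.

Pot 1: 156 chips, eligible: A, B, C, D
Pot 2: 153 chips, eligible: B, C, D
Pot 3: 2 chips, eligible: B, D

Derivation:
Contributions: A=39, B=91, C=90, D=91
Pot levels (distinct totals of non-folded players): 39, 90, 91
Layer 1-39: 39 each from A, B, C, D = 39*4 = 156 chips; eligible A, B, C, D
Layer 40-90: 51 each from B, C, D = 51*3 = 153 chips; eligible B, C, D
Layer 91-91: 1 each from B, D = 1*2 = 2 chips; eligible B, D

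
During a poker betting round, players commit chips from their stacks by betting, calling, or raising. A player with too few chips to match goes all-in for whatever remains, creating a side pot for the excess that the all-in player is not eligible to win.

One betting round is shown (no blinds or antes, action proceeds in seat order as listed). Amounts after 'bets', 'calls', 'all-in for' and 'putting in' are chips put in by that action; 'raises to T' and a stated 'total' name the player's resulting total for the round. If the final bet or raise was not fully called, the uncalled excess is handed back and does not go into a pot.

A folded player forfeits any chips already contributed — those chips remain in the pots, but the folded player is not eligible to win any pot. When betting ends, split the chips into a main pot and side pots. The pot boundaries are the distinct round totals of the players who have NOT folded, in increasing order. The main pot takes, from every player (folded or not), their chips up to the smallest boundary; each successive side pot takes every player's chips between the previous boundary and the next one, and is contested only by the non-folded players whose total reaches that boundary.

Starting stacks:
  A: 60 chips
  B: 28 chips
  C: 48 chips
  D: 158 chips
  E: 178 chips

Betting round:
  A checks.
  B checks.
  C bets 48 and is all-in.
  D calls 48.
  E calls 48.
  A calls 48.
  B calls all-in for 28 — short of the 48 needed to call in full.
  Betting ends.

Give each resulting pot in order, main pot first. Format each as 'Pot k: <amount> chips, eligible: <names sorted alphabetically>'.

Pot 1: 140 chips, eligible: A, B, C, D, E
Pot 2: 80 chips, eligible: A, C, D, E

Derivation:
Contributions: A=48, B=28, C=48, D=48, E=48
Pot levels (distinct totals of non-folded players): 28, 48
Layer 1-28: 28 each from A, B, C, D, E = 28*5 = 140 chips; eligible A, B, C, D, E
Layer 29-48: 20 each from A, C, D, E = 20*4 = 80 chips; eligible A, C, D, E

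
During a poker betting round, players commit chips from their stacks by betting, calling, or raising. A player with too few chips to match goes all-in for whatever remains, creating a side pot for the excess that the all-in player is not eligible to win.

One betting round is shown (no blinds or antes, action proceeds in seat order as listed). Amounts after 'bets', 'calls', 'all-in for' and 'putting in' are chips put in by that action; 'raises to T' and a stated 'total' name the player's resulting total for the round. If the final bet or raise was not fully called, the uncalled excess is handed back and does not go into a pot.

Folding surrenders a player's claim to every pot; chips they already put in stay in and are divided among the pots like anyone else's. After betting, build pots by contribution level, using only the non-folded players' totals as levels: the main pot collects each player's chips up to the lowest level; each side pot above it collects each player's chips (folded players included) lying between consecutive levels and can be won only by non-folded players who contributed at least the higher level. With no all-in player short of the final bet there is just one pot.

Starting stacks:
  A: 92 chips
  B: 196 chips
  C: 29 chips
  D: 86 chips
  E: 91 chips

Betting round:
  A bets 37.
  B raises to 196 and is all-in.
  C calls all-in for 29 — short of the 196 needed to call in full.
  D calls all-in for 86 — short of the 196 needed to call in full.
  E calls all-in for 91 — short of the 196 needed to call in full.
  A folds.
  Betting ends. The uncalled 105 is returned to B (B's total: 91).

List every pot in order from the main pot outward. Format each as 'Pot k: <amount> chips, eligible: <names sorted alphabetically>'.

Pot 1: 145 chips, eligible: B, C, D, E
Pot 2: 179 chips, eligible: B, D, E
Pot 3: 10 chips, eligible: B, E

Derivation:
Contributions (after 105 returned to B): A=37, B=91, C=29, D=86, E=91
Folded: A
Pot levels (distinct totals of non-folded players): 29, 86, 91
Layer 1-29: 29 each from A, B, C, D, E = 29*5 = 145 chips; eligible B, C, D, E
Layer 30-86: A 8 + B 57 + D 57 + E 57 = 179 chips; eligible B, D, E
Layer 87-91: 5 each from B, E = 5*2 = 10 chips; eligible B, E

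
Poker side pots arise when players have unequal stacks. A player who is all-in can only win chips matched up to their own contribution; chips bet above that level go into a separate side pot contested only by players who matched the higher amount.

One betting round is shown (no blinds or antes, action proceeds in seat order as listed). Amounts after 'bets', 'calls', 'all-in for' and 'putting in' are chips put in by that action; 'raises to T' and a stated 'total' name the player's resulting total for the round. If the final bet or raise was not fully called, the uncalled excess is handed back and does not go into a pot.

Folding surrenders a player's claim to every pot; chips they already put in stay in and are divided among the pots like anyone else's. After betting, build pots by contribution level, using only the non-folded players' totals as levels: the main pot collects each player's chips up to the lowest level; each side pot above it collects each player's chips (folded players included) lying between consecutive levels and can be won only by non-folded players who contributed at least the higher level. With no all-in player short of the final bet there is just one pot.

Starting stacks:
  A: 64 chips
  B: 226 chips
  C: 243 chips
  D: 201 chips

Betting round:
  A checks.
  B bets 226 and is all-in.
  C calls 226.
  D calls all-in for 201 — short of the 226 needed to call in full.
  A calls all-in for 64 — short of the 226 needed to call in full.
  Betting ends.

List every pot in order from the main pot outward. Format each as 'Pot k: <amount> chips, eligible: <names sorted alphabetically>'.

Contributions: A=64, B=226, C=226, D=201
Pot levels (distinct totals of non-folded players): 64, 201, 226
Layer 1-64: 64 each from A, B, C, D = 64*4 = 256 chips; eligible A, B, C, D
Layer 65-201: 137 each from B, C, D = 137*3 = 411 chips; eligible B, C, D
Layer 202-226: 25 each from B, C = 25*2 = 50 chips; eligible B, C

Pot 1: 256 chips, eligible: A, B, C, D
Pot 2: 411 chips, eligible: B, C, D
Pot 3: 50 chips, eligible: B, C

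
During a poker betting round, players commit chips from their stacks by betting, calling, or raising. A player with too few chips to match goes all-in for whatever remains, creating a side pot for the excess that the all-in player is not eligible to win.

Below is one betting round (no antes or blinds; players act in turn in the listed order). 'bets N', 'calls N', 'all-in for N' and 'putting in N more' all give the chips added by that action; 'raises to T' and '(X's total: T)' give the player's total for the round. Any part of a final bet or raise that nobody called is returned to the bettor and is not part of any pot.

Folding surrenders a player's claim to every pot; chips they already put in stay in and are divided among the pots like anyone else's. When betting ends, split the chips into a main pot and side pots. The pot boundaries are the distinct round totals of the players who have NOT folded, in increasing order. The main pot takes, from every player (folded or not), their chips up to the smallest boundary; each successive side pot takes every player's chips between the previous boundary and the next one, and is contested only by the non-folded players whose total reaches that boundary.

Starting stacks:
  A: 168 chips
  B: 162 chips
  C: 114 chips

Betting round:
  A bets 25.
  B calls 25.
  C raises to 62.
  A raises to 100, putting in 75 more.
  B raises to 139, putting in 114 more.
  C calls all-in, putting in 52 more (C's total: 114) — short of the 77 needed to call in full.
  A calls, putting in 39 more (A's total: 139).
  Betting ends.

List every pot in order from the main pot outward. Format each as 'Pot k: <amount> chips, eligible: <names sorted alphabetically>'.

Contributions: A=139, B=139, C=114
Pot levels (distinct totals of non-folded players): 114, 139
Layer 1-114: 114 each from A, B, C = 114*3 = 342 chips; eligible A, B, C
Layer 115-139: 25 each from A, B = 25*2 = 50 chips; eligible A, B

Pot 1: 342 chips, eligible: A, B, C
Pot 2: 50 chips, eligible: A, B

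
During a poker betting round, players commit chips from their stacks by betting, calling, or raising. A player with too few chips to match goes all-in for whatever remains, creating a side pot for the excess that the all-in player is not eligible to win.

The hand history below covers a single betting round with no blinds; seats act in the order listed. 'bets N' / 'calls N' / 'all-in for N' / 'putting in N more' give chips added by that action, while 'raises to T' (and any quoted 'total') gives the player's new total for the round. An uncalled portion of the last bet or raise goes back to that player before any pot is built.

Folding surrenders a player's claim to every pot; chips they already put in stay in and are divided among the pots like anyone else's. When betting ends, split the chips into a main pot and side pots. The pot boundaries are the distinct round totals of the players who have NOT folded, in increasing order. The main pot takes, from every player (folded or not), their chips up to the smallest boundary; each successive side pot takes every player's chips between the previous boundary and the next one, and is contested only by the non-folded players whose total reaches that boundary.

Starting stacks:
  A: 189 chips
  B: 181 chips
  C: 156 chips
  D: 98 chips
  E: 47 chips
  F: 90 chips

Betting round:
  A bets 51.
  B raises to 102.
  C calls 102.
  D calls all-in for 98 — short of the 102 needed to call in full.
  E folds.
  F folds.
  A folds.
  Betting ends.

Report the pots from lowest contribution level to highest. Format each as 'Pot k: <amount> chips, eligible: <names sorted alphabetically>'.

Contributions: A=51, B=102, C=102, D=98
Folded: A, E, F
Pot levels (distinct totals of non-folded players): 98, 102
Layer 1-98: A 51 + B 98 + C 98 + D 98 = 345 chips; eligible B, C, D
Layer 99-102: 4 each from B, C = 4*2 = 8 chips; eligible B, C

Pot 1: 345 chips, eligible: B, C, D
Pot 2: 8 chips, eligible: B, C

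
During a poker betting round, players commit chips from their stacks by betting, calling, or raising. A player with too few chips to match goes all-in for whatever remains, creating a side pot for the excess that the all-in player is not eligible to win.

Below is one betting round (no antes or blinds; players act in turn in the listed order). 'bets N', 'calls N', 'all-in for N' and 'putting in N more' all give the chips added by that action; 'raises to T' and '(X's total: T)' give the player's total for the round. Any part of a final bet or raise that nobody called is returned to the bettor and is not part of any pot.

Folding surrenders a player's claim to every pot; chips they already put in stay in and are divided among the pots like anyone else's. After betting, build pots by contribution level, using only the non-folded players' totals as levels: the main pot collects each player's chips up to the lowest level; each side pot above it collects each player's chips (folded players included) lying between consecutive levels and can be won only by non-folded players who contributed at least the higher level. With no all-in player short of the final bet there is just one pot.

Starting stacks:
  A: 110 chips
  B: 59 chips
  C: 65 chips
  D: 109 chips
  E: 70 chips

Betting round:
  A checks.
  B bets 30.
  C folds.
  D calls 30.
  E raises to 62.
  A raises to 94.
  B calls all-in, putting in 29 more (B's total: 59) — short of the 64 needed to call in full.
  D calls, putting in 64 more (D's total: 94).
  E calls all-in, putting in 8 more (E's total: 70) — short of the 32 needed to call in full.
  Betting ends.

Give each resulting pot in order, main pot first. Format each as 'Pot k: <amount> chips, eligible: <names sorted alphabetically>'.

Contributions: A=94, B=59, D=94, E=70
Folded: C
Pot levels (distinct totals of non-folded players): 59, 70, 94
Layer 1-59: 59 each from A, B, D, E = 59*4 = 236 chips; eligible A, B, D, E
Layer 60-70: 11 each from A, D, E = 11*3 = 33 chips; eligible A, D, E
Layer 71-94: 24 each from A, D = 24*2 = 48 chips; eligible A, D

Pot 1: 236 chips, eligible: A, B, D, E
Pot 2: 33 chips, eligible: A, D, E
Pot 3: 48 chips, eligible: A, D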